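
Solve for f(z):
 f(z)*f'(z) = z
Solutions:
 f(z) = -sqrt(C1 + z^2)
 f(z) = sqrt(C1 + z^2)


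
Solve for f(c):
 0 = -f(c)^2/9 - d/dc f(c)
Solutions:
 f(c) = 9/(C1 + c)


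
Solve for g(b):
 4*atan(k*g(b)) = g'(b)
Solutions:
 Integral(1/atan(_y*k), (_y, g(b))) = C1 + 4*b


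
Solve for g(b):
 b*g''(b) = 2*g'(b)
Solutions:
 g(b) = C1 + C2*b^3


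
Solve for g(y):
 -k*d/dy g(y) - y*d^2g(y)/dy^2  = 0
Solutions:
 g(y) = C1 + y^(1 - re(k))*(C2*sin(log(y)*Abs(im(k))) + C3*cos(log(y)*im(k)))


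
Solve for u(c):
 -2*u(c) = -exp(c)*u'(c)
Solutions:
 u(c) = C1*exp(-2*exp(-c))


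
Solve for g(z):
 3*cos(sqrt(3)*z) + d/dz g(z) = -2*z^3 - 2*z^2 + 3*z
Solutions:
 g(z) = C1 - z^4/2 - 2*z^3/3 + 3*z^2/2 - sqrt(3)*sin(sqrt(3)*z)


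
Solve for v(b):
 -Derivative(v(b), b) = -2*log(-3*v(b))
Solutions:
 -Integral(1/(log(-_y) + log(3)), (_y, v(b)))/2 = C1 - b


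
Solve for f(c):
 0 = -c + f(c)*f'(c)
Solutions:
 f(c) = -sqrt(C1 + c^2)
 f(c) = sqrt(C1 + c^2)


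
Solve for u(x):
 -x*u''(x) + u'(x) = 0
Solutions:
 u(x) = C1 + C2*x^2


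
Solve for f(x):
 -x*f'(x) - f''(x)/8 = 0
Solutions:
 f(x) = C1 + C2*erf(2*x)


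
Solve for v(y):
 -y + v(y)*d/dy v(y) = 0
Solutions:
 v(y) = -sqrt(C1 + y^2)
 v(y) = sqrt(C1 + y^2)


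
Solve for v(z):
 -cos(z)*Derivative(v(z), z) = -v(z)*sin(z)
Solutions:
 v(z) = C1/cos(z)


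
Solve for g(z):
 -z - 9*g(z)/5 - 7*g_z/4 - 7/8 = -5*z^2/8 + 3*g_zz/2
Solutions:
 g(z) = 25*z^2/72 - 1595*z/1296 + (C1*sin(sqrt(3095)*z/60) + C2*cos(sqrt(3095)*z/60))*exp(-7*z/12) + 6145/46656


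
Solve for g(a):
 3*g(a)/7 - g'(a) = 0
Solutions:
 g(a) = C1*exp(3*a/7)


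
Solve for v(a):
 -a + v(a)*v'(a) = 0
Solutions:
 v(a) = -sqrt(C1 + a^2)
 v(a) = sqrt(C1 + a^2)


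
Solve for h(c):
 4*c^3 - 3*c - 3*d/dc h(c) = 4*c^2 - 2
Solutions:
 h(c) = C1 + c^4/3 - 4*c^3/9 - c^2/2 + 2*c/3


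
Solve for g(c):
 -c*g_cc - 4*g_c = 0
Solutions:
 g(c) = C1 + C2/c^3


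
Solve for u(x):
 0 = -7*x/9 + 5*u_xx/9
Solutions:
 u(x) = C1 + C2*x + 7*x^3/30


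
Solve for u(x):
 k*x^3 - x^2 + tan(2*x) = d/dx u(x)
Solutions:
 u(x) = C1 + k*x^4/4 - x^3/3 - log(cos(2*x))/2


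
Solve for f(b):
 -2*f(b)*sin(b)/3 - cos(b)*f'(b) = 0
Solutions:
 f(b) = C1*cos(b)^(2/3)


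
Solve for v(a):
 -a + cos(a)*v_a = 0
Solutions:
 v(a) = C1 + Integral(a/cos(a), a)


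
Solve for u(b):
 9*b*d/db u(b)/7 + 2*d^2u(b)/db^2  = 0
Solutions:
 u(b) = C1 + C2*erf(3*sqrt(7)*b/14)


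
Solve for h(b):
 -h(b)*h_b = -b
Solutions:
 h(b) = -sqrt(C1 + b^2)
 h(b) = sqrt(C1 + b^2)


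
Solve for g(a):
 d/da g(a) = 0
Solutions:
 g(a) = C1


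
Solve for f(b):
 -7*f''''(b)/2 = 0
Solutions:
 f(b) = C1 + C2*b + C3*b^2 + C4*b^3


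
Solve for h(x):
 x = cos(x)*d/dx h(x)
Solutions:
 h(x) = C1 + Integral(x/cos(x), x)


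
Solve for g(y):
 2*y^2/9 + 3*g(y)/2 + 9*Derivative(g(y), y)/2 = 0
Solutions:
 g(y) = C1*exp(-y/3) - 4*y^2/27 + 8*y/9 - 8/3


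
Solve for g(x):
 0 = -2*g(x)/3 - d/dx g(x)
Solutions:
 g(x) = C1*exp(-2*x/3)


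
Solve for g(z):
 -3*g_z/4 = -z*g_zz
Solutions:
 g(z) = C1 + C2*z^(7/4)


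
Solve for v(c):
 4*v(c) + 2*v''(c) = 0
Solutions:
 v(c) = C1*sin(sqrt(2)*c) + C2*cos(sqrt(2)*c)


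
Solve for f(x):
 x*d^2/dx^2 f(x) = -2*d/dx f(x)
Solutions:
 f(x) = C1 + C2/x


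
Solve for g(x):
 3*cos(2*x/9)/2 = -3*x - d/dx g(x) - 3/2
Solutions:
 g(x) = C1 - 3*x^2/2 - 3*x/2 - 27*sin(x/9)*cos(x/9)/2


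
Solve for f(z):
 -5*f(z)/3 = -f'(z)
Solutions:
 f(z) = C1*exp(5*z/3)


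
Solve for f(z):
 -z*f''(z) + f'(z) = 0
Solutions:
 f(z) = C1 + C2*z^2


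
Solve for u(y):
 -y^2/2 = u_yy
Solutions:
 u(y) = C1 + C2*y - y^4/24


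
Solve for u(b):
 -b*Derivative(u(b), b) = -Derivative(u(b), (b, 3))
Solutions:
 u(b) = C1 + Integral(C2*airyai(b) + C3*airybi(b), b)


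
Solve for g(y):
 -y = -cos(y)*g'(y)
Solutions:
 g(y) = C1 + Integral(y/cos(y), y)


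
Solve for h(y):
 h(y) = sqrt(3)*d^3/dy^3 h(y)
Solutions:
 h(y) = C3*exp(3^(5/6)*y/3) + (C1*sin(3^(1/3)*y/2) + C2*cos(3^(1/3)*y/2))*exp(-3^(5/6)*y/6)


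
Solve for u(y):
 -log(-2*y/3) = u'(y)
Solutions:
 u(y) = C1 - y*log(-y) + y*(-log(2) + 1 + log(3))


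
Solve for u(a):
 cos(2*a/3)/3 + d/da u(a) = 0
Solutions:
 u(a) = C1 - sin(2*a/3)/2


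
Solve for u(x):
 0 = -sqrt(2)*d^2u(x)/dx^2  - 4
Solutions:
 u(x) = C1 + C2*x - sqrt(2)*x^2


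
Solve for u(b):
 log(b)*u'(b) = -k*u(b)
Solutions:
 u(b) = C1*exp(-k*li(b))


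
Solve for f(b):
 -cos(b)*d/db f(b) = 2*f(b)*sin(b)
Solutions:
 f(b) = C1*cos(b)^2


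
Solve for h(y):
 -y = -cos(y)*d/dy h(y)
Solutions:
 h(y) = C1 + Integral(y/cos(y), y)


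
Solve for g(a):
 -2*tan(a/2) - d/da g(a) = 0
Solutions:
 g(a) = C1 + 4*log(cos(a/2))


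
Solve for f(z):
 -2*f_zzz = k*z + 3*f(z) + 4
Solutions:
 f(z) = C3*exp(-2^(2/3)*3^(1/3)*z/2) - k*z/3 + (C1*sin(2^(2/3)*3^(5/6)*z/4) + C2*cos(2^(2/3)*3^(5/6)*z/4))*exp(2^(2/3)*3^(1/3)*z/4) - 4/3


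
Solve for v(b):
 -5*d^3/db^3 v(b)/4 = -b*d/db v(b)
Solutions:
 v(b) = C1 + Integral(C2*airyai(10^(2/3)*b/5) + C3*airybi(10^(2/3)*b/5), b)


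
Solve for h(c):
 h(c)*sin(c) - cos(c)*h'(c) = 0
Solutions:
 h(c) = C1/cos(c)


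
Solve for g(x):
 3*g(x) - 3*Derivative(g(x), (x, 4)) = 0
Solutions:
 g(x) = C1*exp(-x) + C2*exp(x) + C3*sin(x) + C4*cos(x)


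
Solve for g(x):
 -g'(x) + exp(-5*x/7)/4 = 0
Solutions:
 g(x) = C1 - 7*exp(-5*x/7)/20


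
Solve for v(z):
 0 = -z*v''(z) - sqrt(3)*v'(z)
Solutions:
 v(z) = C1 + C2*z^(1 - sqrt(3))


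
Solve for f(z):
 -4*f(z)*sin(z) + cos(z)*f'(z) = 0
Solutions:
 f(z) = C1/cos(z)^4


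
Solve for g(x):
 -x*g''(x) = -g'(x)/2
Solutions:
 g(x) = C1 + C2*x^(3/2)


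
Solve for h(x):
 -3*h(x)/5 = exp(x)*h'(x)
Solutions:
 h(x) = C1*exp(3*exp(-x)/5)


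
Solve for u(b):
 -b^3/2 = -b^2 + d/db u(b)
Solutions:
 u(b) = C1 - b^4/8 + b^3/3


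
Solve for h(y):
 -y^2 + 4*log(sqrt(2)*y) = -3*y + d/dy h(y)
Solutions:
 h(y) = C1 - y^3/3 + 3*y^2/2 + 4*y*log(y) - 4*y + y*log(4)


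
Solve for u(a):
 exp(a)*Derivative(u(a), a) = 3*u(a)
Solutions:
 u(a) = C1*exp(-3*exp(-a))


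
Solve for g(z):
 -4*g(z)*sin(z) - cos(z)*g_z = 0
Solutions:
 g(z) = C1*cos(z)^4


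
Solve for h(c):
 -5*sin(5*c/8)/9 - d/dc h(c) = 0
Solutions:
 h(c) = C1 + 8*cos(5*c/8)/9


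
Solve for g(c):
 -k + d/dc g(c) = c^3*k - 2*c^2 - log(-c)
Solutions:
 g(c) = C1 + c^4*k/4 - 2*c^3/3 + c*(k + 1) - c*log(-c)


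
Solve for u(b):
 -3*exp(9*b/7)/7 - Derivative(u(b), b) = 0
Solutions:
 u(b) = C1 - exp(9*b/7)/3


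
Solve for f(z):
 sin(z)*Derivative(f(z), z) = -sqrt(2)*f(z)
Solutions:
 f(z) = C1*(cos(z) + 1)^(sqrt(2)/2)/(cos(z) - 1)^(sqrt(2)/2)


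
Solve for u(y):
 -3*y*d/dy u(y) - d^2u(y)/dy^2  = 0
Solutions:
 u(y) = C1 + C2*erf(sqrt(6)*y/2)


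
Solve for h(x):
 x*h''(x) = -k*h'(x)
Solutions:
 h(x) = C1 + x^(1 - re(k))*(C2*sin(log(x)*Abs(im(k))) + C3*cos(log(x)*im(k)))


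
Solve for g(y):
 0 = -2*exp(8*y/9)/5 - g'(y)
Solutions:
 g(y) = C1 - 9*exp(8*y/9)/20


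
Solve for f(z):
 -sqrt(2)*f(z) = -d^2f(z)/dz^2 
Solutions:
 f(z) = C1*exp(-2^(1/4)*z) + C2*exp(2^(1/4)*z)


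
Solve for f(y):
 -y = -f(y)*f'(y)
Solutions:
 f(y) = -sqrt(C1 + y^2)
 f(y) = sqrt(C1 + y^2)


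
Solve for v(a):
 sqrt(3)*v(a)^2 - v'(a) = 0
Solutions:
 v(a) = -1/(C1 + sqrt(3)*a)


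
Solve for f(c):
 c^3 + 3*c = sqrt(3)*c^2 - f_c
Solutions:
 f(c) = C1 - c^4/4 + sqrt(3)*c^3/3 - 3*c^2/2


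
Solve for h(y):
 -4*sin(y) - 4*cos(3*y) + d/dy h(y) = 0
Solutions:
 h(y) = C1 + 4*sin(3*y)/3 - 4*cos(y)


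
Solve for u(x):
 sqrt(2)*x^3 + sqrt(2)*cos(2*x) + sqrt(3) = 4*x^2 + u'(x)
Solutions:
 u(x) = C1 + sqrt(2)*x^4/4 - 4*x^3/3 + sqrt(3)*x + sqrt(2)*sin(2*x)/2


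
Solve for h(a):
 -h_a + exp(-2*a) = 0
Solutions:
 h(a) = C1 - exp(-2*a)/2


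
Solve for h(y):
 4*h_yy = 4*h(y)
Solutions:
 h(y) = C1*exp(-y) + C2*exp(y)


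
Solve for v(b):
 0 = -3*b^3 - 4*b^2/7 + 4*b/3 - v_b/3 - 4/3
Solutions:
 v(b) = C1 - 9*b^4/4 - 4*b^3/7 + 2*b^2 - 4*b


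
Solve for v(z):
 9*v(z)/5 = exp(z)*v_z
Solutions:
 v(z) = C1*exp(-9*exp(-z)/5)


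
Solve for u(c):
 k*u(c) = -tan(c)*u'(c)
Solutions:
 u(c) = C1*exp(-k*log(sin(c)))


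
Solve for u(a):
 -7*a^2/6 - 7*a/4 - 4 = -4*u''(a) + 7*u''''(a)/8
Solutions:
 u(a) = C1 + C2*a + C3*exp(-4*sqrt(14)*a/7) + C4*exp(4*sqrt(14)*a/7) + 7*a^4/288 + 7*a^3/96 + 433*a^2/768


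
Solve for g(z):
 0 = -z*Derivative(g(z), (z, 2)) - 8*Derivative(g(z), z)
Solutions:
 g(z) = C1 + C2/z^7


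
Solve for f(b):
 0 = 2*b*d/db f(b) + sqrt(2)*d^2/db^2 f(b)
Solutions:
 f(b) = C1 + C2*erf(2^(3/4)*b/2)


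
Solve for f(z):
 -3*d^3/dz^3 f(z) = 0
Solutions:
 f(z) = C1 + C2*z + C3*z^2


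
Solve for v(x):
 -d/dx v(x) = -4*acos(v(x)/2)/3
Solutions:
 Integral(1/acos(_y/2), (_y, v(x))) = C1 + 4*x/3


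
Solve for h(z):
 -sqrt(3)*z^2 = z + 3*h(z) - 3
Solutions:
 h(z) = -sqrt(3)*z^2/3 - z/3 + 1


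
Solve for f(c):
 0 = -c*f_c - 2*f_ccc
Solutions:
 f(c) = C1 + Integral(C2*airyai(-2^(2/3)*c/2) + C3*airybi(-2^(2/3)*c/2), c)


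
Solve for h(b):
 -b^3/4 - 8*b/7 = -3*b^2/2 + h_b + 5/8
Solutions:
 h(b) = C1 - b^4/16 + b^3/2 - 4*b^2/7 - 5*b/8


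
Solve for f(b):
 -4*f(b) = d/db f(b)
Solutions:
 f(b) = C1*exp(-4*b)


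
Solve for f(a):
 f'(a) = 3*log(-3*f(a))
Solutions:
 -Integral(1/(log(-_y) + log(3)), (_y, f(a)))/3 = C1 - a


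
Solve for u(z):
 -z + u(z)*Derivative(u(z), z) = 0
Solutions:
 u(z) = -sqrt(C1 + z^2)
 u(z) = sqrt(C1 + z^2)


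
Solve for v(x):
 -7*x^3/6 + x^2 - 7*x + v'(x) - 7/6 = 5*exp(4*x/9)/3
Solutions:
 v(x) = C1 + 7*x^4/24 - x^3/3 + 7*x^2/2 + 7*x/6 + 15*exp(4*x/9)/4


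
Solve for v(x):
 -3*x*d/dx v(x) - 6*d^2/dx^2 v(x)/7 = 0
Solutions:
 v(x) = C1 + C2*erf(sqrt(7)*x/2)


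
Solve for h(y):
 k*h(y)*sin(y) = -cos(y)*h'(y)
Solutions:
 h(y) = C1*exp(k*log(cos(y)))


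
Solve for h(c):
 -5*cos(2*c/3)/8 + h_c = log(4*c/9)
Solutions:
 h(c) = C1 + c*log(c) - 2*c*log(3) - c + 2*c*log(2) + 15*sin(2*c/3)/16


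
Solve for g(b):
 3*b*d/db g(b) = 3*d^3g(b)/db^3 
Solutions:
 g(b) = C1 + Integral(C2*airyai(b) + C3*airybi(b), b)


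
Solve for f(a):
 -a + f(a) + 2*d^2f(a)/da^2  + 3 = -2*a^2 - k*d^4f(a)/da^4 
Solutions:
 f(a) = C1*exp(-a*sqrt((-sqrt(1 - k) - 1)/k)) + C2*exp(a*sqrt((-sqrt(1 - k) - 1)/k)) + C3*exp(-a*sqrt((sqrt(1 - k) - 1)/k)) + C4*exp(a*sqrt((sqrt(1 - k) - 1)/k)) - 2*a^2 + a + 5


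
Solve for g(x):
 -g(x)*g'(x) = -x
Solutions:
 g(x) = -sqrt(C1 + x^2)
 g(x) = sqrt(C1 + x^2)


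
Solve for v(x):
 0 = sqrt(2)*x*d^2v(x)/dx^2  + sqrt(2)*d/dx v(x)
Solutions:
 v(x) = C1 + C2*log(x)


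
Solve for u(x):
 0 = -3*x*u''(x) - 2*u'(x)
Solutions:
 u(x) = C1 + C2*x^(1/3)


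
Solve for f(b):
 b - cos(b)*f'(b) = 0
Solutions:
 f(b) = C1 + Integral(b/cos(b), b)


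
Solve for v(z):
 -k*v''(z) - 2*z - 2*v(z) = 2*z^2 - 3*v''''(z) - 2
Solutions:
 v(z) = C1*exp(-sqrt(6)*z*sqrt(k - sqrt(k^2 + 24))/6) + C2*exp(sqrt(6)*z*sqrt(k - sqrt(k^2 + 24))/6) + C3*exp(-sqrt(6)*z*sqrt(k + sqrt(k^2 + 24))/6) + C4*exp(sqrt(6)*z*sqrt(k + sqrt(k^2 + 24))/6) + k - z^2 - z + 1


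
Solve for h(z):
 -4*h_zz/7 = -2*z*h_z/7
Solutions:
 h(z) = C1 + C2*erfi(z/2)


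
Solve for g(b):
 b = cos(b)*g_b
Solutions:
 g(b) = C1 + Integral(b/cos(b), b)


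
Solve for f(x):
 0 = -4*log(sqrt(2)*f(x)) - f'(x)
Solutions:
 Integral(1/(2*log(_y) + log(2)), (_y, f(x)))/2 = C1 - x


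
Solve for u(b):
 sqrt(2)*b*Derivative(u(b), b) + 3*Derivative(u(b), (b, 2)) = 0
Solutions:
 u(b) = C1 + C2*erf(2^(3/4)*sqrt(3)*b/6)


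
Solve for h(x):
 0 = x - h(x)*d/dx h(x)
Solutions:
 h(x) = -sqrt(C1 + x^2)
 h(x) = sqrt(C1 + x^2)


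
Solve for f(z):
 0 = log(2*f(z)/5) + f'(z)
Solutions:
 Integral(1/(log(_y) - log(5) + log(2)), (_y, f(z))) = C1 - z


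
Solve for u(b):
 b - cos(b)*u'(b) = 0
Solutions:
 u(b) = C1 + Integral(b/cos(b), b)


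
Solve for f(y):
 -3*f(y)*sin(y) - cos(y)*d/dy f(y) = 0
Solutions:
 f(y) = C1*cos(y)^3


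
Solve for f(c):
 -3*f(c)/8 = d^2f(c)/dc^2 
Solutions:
 f(c) = C1*sin(sqrt(6)*c/4) + C2*cos(sqrt(6)*c/4)


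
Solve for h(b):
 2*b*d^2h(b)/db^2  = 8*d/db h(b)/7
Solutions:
 h(b) = C1 + C2*b^(11/7)


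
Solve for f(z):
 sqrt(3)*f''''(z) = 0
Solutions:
 f(z) = C1 + C2*z + C3*z^2 + C4*z^3


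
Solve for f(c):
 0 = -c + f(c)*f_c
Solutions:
 f(c) = -sqrt(C1 + c^2)
 f(c) = sqrt(C1 + c^2)


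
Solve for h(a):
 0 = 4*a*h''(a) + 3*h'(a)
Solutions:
 h(a) = C1 + C2*a^(1/4)


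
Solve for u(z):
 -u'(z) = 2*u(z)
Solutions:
 u(z) = C1*exp(-2*z)


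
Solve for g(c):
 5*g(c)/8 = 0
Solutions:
 g(c) = 0


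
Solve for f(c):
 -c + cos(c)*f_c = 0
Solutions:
 f(c) = C1 + Integral(c/cos(c), c)


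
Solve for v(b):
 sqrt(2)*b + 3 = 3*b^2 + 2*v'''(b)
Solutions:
 v(b) = C1 + C2*b + C3*b^2 - b^5/40 + sqrt(2)*b^4/48 + b^3/4


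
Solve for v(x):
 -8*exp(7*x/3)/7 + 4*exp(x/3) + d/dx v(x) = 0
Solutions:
 v(x) = C1 + 24*exp(7*x/3)/49 - 12*exp(x/3)


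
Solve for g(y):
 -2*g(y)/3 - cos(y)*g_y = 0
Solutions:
 g(y) = C1*(sin(y) - 1)^(1/3)/(sin(y) + 1)^(1/3)


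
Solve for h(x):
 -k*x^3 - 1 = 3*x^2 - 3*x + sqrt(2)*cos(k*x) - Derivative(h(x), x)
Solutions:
 h(x) = C1 + k*x^4/4 + x^3 - 3*x^2/2 + x + sqrt(2)*sin(k*x)/k


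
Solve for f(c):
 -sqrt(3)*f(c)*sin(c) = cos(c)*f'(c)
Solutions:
 f(c) = C1*cos(c)^(sqrt(3))


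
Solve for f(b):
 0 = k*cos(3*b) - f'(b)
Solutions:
 f(b) = C1 + k*sin(3*b)/3


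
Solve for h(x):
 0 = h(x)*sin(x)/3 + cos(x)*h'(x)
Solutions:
 h(x) = C1*cos(x)^(1/3)


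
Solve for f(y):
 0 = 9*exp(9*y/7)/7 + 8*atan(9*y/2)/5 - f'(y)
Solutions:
 f(y) = C1 + 8*y*atan(9*y/2)/5 + exp(9*y/7) - 8*log(81*y^2 + 4)/45


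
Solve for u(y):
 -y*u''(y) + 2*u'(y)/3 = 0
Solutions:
 u(y) = C1 + C2*y^(5/3)


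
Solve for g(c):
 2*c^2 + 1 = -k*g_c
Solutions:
 g(c) = C1 - 2*c^3/(3*k) - c/k


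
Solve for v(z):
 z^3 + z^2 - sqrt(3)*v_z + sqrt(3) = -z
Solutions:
 v(z) = C1 + sqrt(3)*z^4/12 + sqrt(3)*z^3/9 + sqrt(3)*z^2/6 + z


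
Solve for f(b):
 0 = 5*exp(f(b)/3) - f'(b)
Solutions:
 f(b) = 3*log(-1/(C1 + 5*b)) + 3*log(3)


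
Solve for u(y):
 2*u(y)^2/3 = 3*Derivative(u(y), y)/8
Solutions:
 u(y) = -9/(C1 + 16*y)


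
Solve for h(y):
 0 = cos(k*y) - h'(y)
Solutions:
 h(y) = C1 + sin(k*y)/k


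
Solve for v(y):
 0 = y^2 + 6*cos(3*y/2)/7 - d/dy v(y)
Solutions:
 v(y) = C1 + y^3/3 + 4*sin(3*y/2)/7


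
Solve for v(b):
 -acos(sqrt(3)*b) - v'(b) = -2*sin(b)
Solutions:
 v(b) = C1 - b*acos(sqrt(3)*b) + sqrt(3)*sqrt(1 - 3*b^2)/3 - 2*cos(b)


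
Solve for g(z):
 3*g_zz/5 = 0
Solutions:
 g(z) = C1 + C2*z


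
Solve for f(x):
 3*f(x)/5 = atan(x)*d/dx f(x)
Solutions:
 f(x) = C1*exp(3*Integral(1/atan(x), x)/5)


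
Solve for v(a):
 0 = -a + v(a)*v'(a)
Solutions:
 v(a) = -sqrt(C1 + a^2)
 v(a) = sqrt(C1 + a^2)


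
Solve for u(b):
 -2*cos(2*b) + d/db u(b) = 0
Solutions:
 u(b) = C1 + sin(2*b)


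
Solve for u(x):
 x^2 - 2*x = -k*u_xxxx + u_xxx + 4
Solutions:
 u(x) = C1 + C2*x + C3*x^2 + C4*exp(x/k) + x^5/60 + x^4*(k - 1)/12 + x^3*(k^2 - k - 2)/3


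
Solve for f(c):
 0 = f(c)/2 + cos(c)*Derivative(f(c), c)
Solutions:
 f(c) = C1*(sin(c) - 1)^(1/4)/(sin(c) + 1)^(1/4)


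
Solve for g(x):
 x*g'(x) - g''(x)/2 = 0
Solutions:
 g(x) = C1 + C2*erfi(x)


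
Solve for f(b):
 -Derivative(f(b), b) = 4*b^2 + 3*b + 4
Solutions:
 f(b) = C1 - 4*b^3/3 - 3*b^2/2 - 4*b


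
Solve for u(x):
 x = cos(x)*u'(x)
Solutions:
 u(x) = C1 + Integral(x/cos(x), x)


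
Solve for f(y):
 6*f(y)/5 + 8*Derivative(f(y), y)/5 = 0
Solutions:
 f(y) = C1*exp(-3*y/4)


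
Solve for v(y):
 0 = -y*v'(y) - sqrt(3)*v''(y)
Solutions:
 v(y) = C1 + C2*erf(sqrt(2)*3^(3/4)*y/6)


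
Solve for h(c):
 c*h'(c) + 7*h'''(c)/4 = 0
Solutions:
 h(c) = C1 + Integral(C2*airyai(-14^(2/3)*c/7) + C3*airybi(-14^(2/3)*c/7), c)


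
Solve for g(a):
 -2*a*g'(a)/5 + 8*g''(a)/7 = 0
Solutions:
 g(a) = C1 + C2*erfi(sqrt(70)*a/20)


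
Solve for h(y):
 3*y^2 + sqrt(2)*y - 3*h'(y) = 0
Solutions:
 h(y) = C1 + y^3/3 + sqrt(2)*y^2/6


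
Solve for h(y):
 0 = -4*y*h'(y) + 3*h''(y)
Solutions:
 h(y) = C1 + C2*erfi(sqrt(6)*y/3)


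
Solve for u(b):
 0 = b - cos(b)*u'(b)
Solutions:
 u(b) = C1 + Integral(b/cos(b), b)


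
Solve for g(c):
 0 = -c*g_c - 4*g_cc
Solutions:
 g(c) = C1 + C2*erf(sqrt(2)*c/4)


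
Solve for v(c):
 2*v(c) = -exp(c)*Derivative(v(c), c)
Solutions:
 v(c) = C1*exp(2*exp(-c))


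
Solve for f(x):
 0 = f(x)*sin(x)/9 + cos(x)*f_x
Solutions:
 f(x) = C1*cos(x)^(1/9)


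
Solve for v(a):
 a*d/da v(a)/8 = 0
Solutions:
 v(a) = C1


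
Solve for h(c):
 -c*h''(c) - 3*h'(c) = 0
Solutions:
 h(c) = C1 + C2/c^2


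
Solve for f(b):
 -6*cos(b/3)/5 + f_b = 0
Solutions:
 f(b) = C1 + 18*sin(b/3)/5


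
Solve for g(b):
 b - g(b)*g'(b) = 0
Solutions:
 g(b) = -sqrt(C1 + b^2)
 g(b) = sqrt(C1 + b^2)


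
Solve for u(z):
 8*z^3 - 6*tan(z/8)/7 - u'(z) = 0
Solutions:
 u(z) = C1 + 2*z^4 + 48*log(cos(z/8))/7


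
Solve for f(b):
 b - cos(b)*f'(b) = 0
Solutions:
 f(b) = C1 + Integral(b/cos(b), b)


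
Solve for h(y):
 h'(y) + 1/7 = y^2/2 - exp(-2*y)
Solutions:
 h(y) = C1 + y^3/6 - y/7 + exp(-2*y)/2


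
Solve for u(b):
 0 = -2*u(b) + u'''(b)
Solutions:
 u(b) = C3*exp(2^(1/3)*b) + (C1*sin(2^(1/3)*sqrt(3)*b/2) + C2*cos(2^(1/3)*sqrt(3)*b/2))*exp(-2^(1/3)*b/2)


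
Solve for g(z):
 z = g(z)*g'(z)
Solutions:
 g(z) = -sqrt(C1 + z^2)
 g(z) = sqrt(C1 + z^2)


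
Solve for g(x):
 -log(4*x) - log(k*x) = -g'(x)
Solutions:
 g(x) = C1 + x*(log(k) - 2 + 2*log(2)) + 2*x*log(x)


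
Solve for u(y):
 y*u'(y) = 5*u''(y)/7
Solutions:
 u(y) = C1 + C2*erfi(sqrt(70)*y/10)


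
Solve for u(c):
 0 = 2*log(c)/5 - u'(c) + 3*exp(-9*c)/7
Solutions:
 u(c) = C1 + 2*c*log(c)/5 - 2*c/5 - exp(-9*c)/21


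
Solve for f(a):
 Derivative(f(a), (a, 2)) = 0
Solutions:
 f(a) = C1 + C2*a


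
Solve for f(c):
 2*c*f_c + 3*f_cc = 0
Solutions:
 f(c) = C1 + C2*erf(sqrt(3)*c/3)


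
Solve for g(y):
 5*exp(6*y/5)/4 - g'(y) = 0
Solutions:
 g(y) = C1 + 25*exp(6*y/5)/24


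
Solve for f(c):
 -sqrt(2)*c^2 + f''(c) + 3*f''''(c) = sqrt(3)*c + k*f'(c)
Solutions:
 f(c) = C1 + C2*exp(2^(1/3)*c*(-2^(1/3)*(-9*k + sqrt(81*k^2 + 4))^(1/3) + 2/(-9*k + sqrt(81*k^2 + 4))^(1/3))/6) + C3*exp(2^(1/3)*c*(2^(1/3)*(-9*k + sqrt(81*k^2 + 4))^(1/3) - 2^(1/3)*sqrt(3)*I*(-9*k + sqrt(81*k^2 + 4))^(1/3) + 8/((-1 + sqrt(3)*I)*(-9*k + sqrt(81*k^2 + 4))^(1/3)))/12) + C4*exp(2^(1/3)*c*(2^(1/3)*(-9*k + sqrt(81*k^2 + 4))^(1/3) + 2^(1/3)*sqrt(3)*I*(-9*k + sqrt(81*k^2 + 4))^(1/3) - 8/((1 + sqrt(3)*I)*(-9*k + sqrt(81*k^2 + 4))^(1/3)))/12) - sqrt(2)*c^3/(3*k) - sqrt(3)*c^2/(2*k) - sqrt(2)*c^2/k^2 - sqrt(3)*c/k^2 - 2*sqrt(2)*c/k^3


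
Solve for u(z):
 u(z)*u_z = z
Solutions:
 u(z) = -sqrt(C1 + z^2)
 u(z) = sqrt(C1 + z^2)


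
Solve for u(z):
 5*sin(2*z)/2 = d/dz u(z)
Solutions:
 u(z) = C1 - 5*cos(2*z)/4


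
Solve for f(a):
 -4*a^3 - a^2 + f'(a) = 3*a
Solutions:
 f(a) = C1 + a^4 + a^3/3 + 3*a^2/2


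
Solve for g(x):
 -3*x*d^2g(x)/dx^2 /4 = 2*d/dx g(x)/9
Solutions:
 g(x) = C1 + C2*x^(19/27)


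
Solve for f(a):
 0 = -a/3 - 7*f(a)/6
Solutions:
 f(a) = -2*a/7


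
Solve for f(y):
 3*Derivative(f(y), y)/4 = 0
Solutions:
 f(y) = C1


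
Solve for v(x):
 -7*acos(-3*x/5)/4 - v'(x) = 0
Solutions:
 v(x) = C1 - 7*x*acos(-3*x/5)/4 - 7*sqrt(25 - 9*x^2)/12


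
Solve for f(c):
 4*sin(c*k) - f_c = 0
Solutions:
 f(c) = C1 - 4*cos(c*k)/k


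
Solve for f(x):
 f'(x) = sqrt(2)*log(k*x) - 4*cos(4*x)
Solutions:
 f(x) = C1 + sqrt(2)*x*(log(k*x) - 1) - sin(4*x)


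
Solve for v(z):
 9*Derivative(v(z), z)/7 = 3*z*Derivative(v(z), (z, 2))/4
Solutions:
 v(z) = C1 + C2*z^(19/7)


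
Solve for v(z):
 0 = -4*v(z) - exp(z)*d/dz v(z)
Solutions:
 v(z) = C1*exp(4*exp(-z))


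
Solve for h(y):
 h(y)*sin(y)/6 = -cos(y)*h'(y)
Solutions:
 h(y) = C1*cos(y)^(1/6)


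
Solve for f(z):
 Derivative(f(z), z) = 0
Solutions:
 f(z) = C1


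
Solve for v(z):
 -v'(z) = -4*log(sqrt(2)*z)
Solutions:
 v(z) = C1 + 4*z*log(z) - 4*z + z*log(4)


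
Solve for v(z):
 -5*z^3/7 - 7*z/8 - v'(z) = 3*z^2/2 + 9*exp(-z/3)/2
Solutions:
 v(z) = C1 - 5*z^4/28 - z^3/2 - 7*z^2/16 + 27*exp(-z/3)/2


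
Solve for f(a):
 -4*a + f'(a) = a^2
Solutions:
 f(a) = C1 + a^3/3 + 2*a^2


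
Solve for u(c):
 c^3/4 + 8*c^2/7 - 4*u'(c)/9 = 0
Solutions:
 u(c) = C1 + 9*c^4/64 + 6*c^3/7


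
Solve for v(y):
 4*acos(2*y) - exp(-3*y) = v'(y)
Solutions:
 v(y) = C1 + 4*y*acos(2*y) - 2*sqrt(1 - 4*y^2) + exp(-3*y)/3


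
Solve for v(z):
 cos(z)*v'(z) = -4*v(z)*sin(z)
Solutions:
 v(z) = C1*cos(z)^4


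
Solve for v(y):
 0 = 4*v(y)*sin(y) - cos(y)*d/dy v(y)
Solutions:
 v(y) = C1/cos(y)^4


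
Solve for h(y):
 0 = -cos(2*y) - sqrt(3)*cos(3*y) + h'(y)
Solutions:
 h(y) = C1 + sin(2*y)/2 + sqrt(3)*sin(3*y)/3


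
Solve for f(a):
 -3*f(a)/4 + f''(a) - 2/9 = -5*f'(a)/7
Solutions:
 f(a) = C1*exp(a*(-5 + 2*sqrt(43))/14) + C2*exp(-a*(5 + 2*sqrt(43))/14) - 8/27


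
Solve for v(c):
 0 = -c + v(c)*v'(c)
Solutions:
 v(c) = -sqrt(C1 + c^2)
 v(c) = sqrt(C1 + c^2)


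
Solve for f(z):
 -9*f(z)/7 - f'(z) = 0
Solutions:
 f(z) = C1*exp(-9*z/7)


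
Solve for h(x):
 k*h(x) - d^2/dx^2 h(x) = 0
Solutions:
 h(x) = C1*exp(-sqrt(k)*x) + C2*exp(sqrt(k)*x)


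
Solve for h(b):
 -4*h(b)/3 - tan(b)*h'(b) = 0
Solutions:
 h(b) = C1/sin(b)^(4/3)


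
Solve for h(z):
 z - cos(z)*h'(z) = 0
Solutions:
 h(z) = C1 + Integral(z/cos(z), z)


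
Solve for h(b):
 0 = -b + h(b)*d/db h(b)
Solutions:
 h(b) = -sqrt(C1 + b^2)
 h(b) = sqrt(C1 + b^2)


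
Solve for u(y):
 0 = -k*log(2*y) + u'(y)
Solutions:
 u(y) = C1 + k*y*log(y) - k*y + k*y*log(2)


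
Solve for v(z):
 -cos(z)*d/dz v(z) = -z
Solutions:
 v(z) = C1 + Integral(z/cos(z), z)


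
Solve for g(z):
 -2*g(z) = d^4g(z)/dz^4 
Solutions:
 g(z) = (C1*sin(2^(3/4)*z/2) + C2*cos(2^(3/4)*z/2))*exp(-2^(3/4)*z/2) + (C3*sin(2^(3/4)*z/2) + C4*cos(2^(3/4)*z/2))*exp(2^(3/4)*z/2)


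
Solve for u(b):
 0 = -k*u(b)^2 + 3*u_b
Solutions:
 u(b) = -3/(C1 + b*k)


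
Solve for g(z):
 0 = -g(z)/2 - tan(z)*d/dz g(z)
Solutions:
 g(z) = C1/sqrt(sin(z))


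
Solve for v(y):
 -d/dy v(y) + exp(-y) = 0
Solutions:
 v(y) = C1 - exp(-y)


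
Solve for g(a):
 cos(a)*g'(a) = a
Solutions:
 g(a) = C1 + Integral(a/cos(a), a)


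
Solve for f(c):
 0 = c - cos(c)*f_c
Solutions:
 f(c) = C1 + Integral(c/cos(c), c)


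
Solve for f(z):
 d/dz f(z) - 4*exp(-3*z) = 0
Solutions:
 f(z) = C1 - 4*exp(-3*z)/3


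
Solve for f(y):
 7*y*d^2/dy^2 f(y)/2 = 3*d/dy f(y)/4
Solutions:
 f(y) = C1 + C2*y^(17/14)


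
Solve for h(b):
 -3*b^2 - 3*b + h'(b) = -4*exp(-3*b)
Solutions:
 h(b) = C1 + b^3 + 3*b^2/2 + 4*exp(-3*b)/3


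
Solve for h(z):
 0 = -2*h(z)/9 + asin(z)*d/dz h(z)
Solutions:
 h(z) = C1*exp(2*Integral(1/asin(z), z)/9)


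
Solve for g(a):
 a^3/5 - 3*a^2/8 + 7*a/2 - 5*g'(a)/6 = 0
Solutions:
 g(a) = C1 + 3*a^4/50 - 3*a^3/20 + 21*a^2/10


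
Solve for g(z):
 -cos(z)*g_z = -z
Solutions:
 g(z) = C1 + Integral(z/cos(z), z)


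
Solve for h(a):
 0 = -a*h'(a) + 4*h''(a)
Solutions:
 h(a) = C1 + C2*erfi(sqrt(2)*a/4)


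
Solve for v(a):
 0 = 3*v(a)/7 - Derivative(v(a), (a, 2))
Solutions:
 v(a) = C1*exp(-sqrt(21)*a/7) + C2*exp(sqrt(21)*a/7)


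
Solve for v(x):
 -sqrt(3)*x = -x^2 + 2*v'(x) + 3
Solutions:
 v(x) = C1 + x^3/6 - sqrt(3)*x^2/4 - 3*x/2


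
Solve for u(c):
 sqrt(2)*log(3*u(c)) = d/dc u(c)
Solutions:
 -sqrt(2)*Integral(1/(log(_y) + log(3)), (_y, u(c)))/2 = C1 - c


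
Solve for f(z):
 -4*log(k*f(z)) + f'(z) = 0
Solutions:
 li(k*f(z))/k = C1 + 4*z


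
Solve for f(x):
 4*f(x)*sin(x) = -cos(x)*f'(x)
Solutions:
 f(x) = C1*cos(x)^4


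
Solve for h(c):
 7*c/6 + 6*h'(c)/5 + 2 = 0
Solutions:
 h(c) = C1 - 35*c^2/72 - 5*c/3


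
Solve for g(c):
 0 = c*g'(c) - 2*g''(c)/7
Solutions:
 g(c) = C1 + C2*erfi(sqrt(7)*c/2)


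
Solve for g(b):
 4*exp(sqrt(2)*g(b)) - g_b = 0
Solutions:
 g(b) = sqrt(2)*(2*log(-1/(C1 + 4*b)) - log(2))/4


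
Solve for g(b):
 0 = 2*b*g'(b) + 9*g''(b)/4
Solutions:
 g(b) = C1 + C2*erf(2*b/3)


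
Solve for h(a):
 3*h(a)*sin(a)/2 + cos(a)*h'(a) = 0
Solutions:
 h(a) = C1*cos(a)^(3/2)


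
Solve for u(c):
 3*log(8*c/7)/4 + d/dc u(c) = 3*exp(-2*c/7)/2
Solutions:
 u(c) = C1 - 3*c*log(c)/4 + 3*c*(-3*log(2) + 1 + log(7))/4 - 21*exp(-2*c/7)/4


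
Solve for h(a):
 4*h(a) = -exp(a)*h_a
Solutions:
 h(a) = C1*exp(4*exp(-a))


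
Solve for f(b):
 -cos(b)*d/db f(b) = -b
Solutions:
 f(b) = C1 + Integral(b/cos(b), b)


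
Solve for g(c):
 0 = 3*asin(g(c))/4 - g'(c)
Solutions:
 Integral(1/asin(_y), (_y, g(c))) = C1 + 3*c/4


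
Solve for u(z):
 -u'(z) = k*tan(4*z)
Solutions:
 u(z) = C1 + k*log(cos(4*z))/4


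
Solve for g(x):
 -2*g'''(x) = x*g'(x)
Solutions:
 g(x) = C1 + Integral(C2*airyai(-2^(2/3)*x/2) + C3*airybi(-2^(2/3)*x/2), x)


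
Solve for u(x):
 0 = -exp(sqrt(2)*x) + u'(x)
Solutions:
 u(x) = C1 + sqrt(2)*exp(sqrt(2)*x)/2


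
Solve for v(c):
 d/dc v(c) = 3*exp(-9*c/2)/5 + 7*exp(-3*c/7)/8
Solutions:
 v(c) = C1 - 2*exp(-9*c/2)/15 - 49*exp(-3*c/7)/24


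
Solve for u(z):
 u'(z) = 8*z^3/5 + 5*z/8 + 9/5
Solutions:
 u(z) = C1 + 2*z^4/5 + 5*z^2/16 + 9*z/5


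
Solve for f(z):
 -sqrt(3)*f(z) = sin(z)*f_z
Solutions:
 f(z) = C1*(cos(z) + 1)^(sqrt(3)/2)/(cos(z) - 1)^(sqrt(3)/2)


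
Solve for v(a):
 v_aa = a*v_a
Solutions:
 v(a) = C1 + C2*erfi(sqrt(2)*a/2)


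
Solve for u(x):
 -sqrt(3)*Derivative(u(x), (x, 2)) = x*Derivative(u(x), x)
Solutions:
 u(x) = C1 + C2*erf(sqrt(2)*3^(3/4)*x/6)


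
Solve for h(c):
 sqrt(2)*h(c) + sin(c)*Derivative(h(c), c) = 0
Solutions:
 h(c) = C1*(cos(c) + 1)^(sqrt(2)/2)/(cos(c) - 1)^(sqrt(2)/2)


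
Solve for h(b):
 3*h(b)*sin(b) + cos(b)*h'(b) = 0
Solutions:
 h(b) = C1*cos(b)^3


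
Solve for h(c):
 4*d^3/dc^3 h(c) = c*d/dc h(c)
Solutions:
 h(c) = C1 + Integral(C2*airyai(2^(1/3)*c/2) + C3*airybi(2^(1/3)*c/2), c)


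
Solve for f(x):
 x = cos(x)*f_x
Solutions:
 f(x) = C1 + Integral(x/cos(x), x)


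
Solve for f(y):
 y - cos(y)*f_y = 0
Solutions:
 f(y) = C1 + Integral(y/cos(y), y)


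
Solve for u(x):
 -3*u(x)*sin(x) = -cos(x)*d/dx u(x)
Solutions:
 u(x) = C1/cos(x)^3


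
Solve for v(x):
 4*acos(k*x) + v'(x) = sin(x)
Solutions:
 v(x) = C1 - 4*Piecewise((x*acos(k*x) - sqrt(-k^2*x^2 + 1)/k, Ne(k, 0)), (pi*x/2, True)) - cos(x)


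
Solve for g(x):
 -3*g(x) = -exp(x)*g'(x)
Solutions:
 g(x) = C1*exp(-3*exp(-x))


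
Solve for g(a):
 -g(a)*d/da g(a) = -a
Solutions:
 g(a) = -sqrt(C1 + a^2)
 g(a) = sqrt(C1 + a^2)


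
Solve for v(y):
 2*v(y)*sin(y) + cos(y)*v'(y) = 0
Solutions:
 v(y) = C1*cos(y)^2


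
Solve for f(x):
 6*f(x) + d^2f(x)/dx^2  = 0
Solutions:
 f(x) = C1*sin(sqrt(6)*x) + C2*cos(sqrt(6)*x)


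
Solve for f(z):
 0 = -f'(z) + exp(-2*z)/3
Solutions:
 f(z) = C1 - exp(-2*z)/6


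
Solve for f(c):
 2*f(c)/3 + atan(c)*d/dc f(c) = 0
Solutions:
 f(c) = C1*exp(-2*Integral(1/atan(c), c)/3)


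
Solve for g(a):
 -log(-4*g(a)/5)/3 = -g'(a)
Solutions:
 -3*Integral(1/(log(-_y) - log(5) + 2*log(2)), (_y, g(a))) = C1 - a


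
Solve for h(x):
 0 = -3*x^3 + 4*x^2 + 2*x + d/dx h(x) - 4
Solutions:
 h(x) = C1 + 3*x^4/4 - 4*x^3/3 - x^2 + 4*x


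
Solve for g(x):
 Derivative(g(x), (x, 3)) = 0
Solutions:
 g(x) = C1 + C2*x + C3*x^2


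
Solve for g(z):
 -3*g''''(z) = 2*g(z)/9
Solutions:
 g(z) = (C1*sin(2^(3/4)*3^(1/4)*z/6) + C2*cos(2^(3/4)*3^(1/4)*z/6))*exp(-2^(3/4)*3^(1/4)*z/6) + (C3*sin(2^(3/4)*3^(1/4)*z/6) + C4*cos(2^(3/4)*3^(1/4)*z/6))*exp(2^(3/4)*3^(1/4)*z/6)


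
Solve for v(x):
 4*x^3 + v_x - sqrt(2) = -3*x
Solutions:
 v(x) = C1 - x^4 - 3*x^2/2 + sqrt(2)*x


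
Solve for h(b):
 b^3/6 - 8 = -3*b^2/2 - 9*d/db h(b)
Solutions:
 h(b) = C1 - b^4/216 - b^3/18 + 8*b/9


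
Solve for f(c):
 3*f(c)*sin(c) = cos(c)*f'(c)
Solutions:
 f(c) = C1/cos(c)^3


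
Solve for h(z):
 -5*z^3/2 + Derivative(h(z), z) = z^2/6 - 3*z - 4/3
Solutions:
 h(z) = C1 + 5*z^4/8 + z^3/18 - 3*z^2/2 - 4*z/3


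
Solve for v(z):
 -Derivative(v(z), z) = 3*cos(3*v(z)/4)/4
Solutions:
 3*z/4 - 2*log(sin(3*v(z)/4) - 1)/3 + 2*log(sin(3*v(z)/4) + 1)/3 = C1


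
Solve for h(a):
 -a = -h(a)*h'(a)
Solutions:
 h(a) = -sqrt(C1 + a^2)
 h(a) = sqrt(C1 + a^2)


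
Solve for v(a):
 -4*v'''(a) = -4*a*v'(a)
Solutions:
 v(a) = C1 + Integral(C2*airyai(a) + C3*airybi(a), a)


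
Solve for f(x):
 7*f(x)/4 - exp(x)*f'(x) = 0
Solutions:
 f(x) = C1*exp(-7*exp(-x)/4)


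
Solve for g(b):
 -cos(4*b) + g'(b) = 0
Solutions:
 g(b) = C1 + sin(4*b)/4


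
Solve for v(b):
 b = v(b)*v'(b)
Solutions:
 v(b) = -sqrt(C1 + b^2)
 v(b) = sqrt(C1 + b^2)


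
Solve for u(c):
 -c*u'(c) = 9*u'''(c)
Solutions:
 u(c) = C1 + Integral(C2*airyai(-3^(1/3)*c/3) + C3*airybi(-3^(1/3)*c/3), c)


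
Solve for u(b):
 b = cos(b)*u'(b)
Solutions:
 u(b) = C1 + Integral(b/cos(b), b)


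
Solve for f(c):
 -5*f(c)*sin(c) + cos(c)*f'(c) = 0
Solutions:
 f(c) = C1/cos(c)^5


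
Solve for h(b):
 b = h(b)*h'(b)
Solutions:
 h(b) = -sqrt(C1 + b^2)
 h(b) = sqrt(C1 + b^2)


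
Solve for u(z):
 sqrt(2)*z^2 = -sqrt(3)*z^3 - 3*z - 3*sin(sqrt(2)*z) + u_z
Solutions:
 u(z) = C1 + sqrt(3)*z^4/4 + sqrt(2)*z^3/3 + 3*z^2/2 - 3*sqrt(2)*cos(sqrt(2)*z)/2


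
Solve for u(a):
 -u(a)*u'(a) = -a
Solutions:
 u(a) = -sqrt(C1 + a^2)
 u(a) = sqrt(C1 + a^2)


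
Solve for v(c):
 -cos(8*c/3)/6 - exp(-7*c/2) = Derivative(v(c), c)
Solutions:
 v(c) = C1 - sin(8*c/3)/16 + 2*exp(-7*c/2)/7


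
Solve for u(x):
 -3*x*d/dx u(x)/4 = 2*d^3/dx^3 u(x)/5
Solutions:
 u(x) = C1 + Integral(C2*airyai(-15^(1/3)*x/2) + C3*airybi(-15^(1/3)*x/2), x)


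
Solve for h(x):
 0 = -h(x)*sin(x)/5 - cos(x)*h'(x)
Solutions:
 h(x) = C1*cos(x)^(1/5)


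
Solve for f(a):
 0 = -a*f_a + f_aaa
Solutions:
 f(a) = C1 + Integral(C2*airyai(a) + C3*airybi(a), a)


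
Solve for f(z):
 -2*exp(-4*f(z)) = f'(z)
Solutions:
 f(z) = log(-I*(C1 - 8*z)^(1/4))
 f(z) = log(I*(C1 - 8*z)^(1/4))
 f(z) = log(-(C1 - 8*z)^(1/4))
 f(z) = log(C1 - 8*z)/4


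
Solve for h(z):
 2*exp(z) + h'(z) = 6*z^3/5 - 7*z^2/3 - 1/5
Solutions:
 h(z) = C1 + 3*z^4/10 - 7*z^3/9 - z/5 - 2*exp(z)


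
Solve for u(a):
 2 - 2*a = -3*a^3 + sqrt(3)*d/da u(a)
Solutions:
 u(a) = C1 + sqrt(3)*a^4/4 - sqrt(3)*a^2/3 + 2*sqrt(3)*a/3


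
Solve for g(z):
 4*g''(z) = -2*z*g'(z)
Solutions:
 g(z) = C1 + C2*erf(z/2)


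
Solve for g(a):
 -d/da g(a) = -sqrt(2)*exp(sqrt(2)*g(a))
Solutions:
 g(a) = sqrt(2)*(2*log(-1/(C1 + sqrt(2)*a)) - log(2))/4


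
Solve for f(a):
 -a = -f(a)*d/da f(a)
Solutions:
 f(a) = -sqrt(C1 + a^2)
 f(a) = sqrt(C1 + a^2)


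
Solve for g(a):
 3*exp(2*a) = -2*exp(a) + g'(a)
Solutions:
 g(a) = C1 + 3*exp(2*a)/2 + 2*exp(a)


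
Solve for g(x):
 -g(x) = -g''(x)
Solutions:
 g(x) = C1*exp(-x) + C2*exp(x)


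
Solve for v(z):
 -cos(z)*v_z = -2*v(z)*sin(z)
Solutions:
 v(z) = C1/cos(z)^2


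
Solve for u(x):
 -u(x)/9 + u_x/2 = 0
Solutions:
 u(x) = C1*exp(2*x/9)


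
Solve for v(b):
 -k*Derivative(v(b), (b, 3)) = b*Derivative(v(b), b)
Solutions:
 v(b) = C1 + Integral(C2*airyai(b*(-1/k)^(1/3)) + C3*airybi(b*(-1/k)^(1/3)), b)


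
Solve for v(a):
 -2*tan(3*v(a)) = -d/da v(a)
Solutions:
 v(a) = -asin(C1*exp(6*a))/3 + pi/3
 v(a) = asin(C1*exp(6*a))/3


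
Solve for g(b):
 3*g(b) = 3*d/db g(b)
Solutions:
 g(b) = C1*exp(b)


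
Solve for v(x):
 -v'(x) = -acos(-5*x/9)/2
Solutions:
 v(x) = C1 + x*acos(-5*x/9)/2 + sqrt(81 - 25*x^2)/10


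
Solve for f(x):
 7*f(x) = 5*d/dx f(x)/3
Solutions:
 f(x) = C1*exp(21*x/5)


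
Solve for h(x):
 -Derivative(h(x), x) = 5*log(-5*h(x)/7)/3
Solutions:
 3*Integral(1/(log(-_y) - log(7) + log(5)), (_y, h(x)))/5 = C1 - x


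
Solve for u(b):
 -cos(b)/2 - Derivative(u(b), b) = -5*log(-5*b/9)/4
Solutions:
 u(b) = C1 + 5*b*log(-b)/4 - 5*b*log(3)/2 - 5*b/4 + 5*b*log(5)/4 - sin(b)/2


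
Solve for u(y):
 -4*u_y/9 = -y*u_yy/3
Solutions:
 u(y) = C1 + C2*y^(7/3)


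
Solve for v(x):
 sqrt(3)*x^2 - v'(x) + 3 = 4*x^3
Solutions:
 v(x) = C1 - x^4 + sqrt(3)*x^3/3 + 3*x


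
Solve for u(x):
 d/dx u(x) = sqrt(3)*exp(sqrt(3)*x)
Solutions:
 u(x) = C1 + exp(sqrt(3)*x)


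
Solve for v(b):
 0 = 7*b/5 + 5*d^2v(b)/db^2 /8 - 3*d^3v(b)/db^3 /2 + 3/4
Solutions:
 v(b) = C1 + C2*b + C3*exp(5*b/12) - 28*b^3/75 - 411*b^2/125


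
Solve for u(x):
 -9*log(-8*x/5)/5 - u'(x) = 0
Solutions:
 u(x) = C1 - 9*x*log(-x)/5 + 9*x*(-3*log(2) + 1 + log(5))/5


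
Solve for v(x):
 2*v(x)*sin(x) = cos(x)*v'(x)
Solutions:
 v(x) = C1/cos(x)^2


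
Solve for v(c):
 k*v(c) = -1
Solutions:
 v(c) = -1/k


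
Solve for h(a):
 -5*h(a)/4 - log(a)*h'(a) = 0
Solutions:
 h(a) = C1*exp(-5*li(a)/4)


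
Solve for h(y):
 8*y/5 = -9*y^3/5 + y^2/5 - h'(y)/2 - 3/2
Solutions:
 h(y) = C1 - 9*y^4/10 + 2*y^3/15 - 8*y^2/5 - 3*y


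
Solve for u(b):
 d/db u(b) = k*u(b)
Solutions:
 u(b) = C1*exp(b*k)


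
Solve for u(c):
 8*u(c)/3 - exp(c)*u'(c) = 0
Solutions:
 u(c) = C1*exp(-8*exp(-c)/3)


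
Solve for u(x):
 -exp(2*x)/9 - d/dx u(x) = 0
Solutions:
 u(x) = C1 - exp(2*x)/18


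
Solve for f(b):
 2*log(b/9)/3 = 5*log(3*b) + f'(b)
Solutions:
 f(b) = C1 - 13*b*log(b)/3 - 19*b*log(3)/3 + 13*b/3


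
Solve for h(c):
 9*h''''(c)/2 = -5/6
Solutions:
 h(c) = C1 + C2*c + C3*c^2 + C4*c^3 - 5*c^4/648


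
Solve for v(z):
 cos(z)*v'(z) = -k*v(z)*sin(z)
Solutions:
 v(z) = C1*exp(k*log(cos(z)))


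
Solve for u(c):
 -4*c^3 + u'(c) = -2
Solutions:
 u(c) = C1 + c^4 - 2*c


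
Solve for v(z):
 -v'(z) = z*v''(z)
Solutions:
 v(z) = C1 + C2*log(z)


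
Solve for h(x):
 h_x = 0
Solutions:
 h(x) = C1


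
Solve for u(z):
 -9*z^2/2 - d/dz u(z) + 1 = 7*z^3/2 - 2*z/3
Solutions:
 u(z) = C1 - 7*z^4/8 - 3*z^3/2 + z^2/3 + z


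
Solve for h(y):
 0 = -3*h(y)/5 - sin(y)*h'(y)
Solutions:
 h(y) = C1*(cos(y) + 1)^(3/10)/(cos(y) - 1)^(3/10)


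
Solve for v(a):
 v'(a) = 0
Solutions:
 v(a) = C1


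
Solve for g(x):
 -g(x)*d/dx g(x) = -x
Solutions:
 g(x) = -sqrt(C1 + x^2)
 g(x) = sqrt(C1 + x^2)


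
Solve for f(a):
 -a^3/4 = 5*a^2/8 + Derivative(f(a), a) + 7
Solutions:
 f(a) = C1 - a^4/16 - 5*a^3/24 - 7*a


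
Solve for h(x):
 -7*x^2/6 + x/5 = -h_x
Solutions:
 h(x) = C1 + 7*x^3/18 - x^2/10


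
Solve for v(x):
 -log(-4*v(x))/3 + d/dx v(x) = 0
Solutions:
 -3*Integral(1/(log(-_y) + 2*log(2)), (_y, v(x))) = C1 - x


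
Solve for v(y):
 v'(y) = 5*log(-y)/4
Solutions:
 v(y) = C1 + 5*y*log(-y)/4 - 5*y/4


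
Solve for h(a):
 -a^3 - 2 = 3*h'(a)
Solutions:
 h(a) = C1 - a^4/12 - 2*a/3


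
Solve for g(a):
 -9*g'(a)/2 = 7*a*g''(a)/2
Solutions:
 g(a) = C1 + C2/a^(2/7)


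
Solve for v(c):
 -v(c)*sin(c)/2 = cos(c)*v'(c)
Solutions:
 v(c) = C1*sqrt(cos(c))


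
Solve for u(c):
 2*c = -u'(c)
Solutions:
 u(c) = C1 - c^2


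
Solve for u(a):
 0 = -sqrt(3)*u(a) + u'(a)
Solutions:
 u(a) = C1*exp(sqrt(3)*a)


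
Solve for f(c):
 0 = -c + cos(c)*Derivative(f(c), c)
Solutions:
 f(c) = C1 + Integral(c/cos(c), c)


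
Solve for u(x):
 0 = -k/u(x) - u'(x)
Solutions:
 u(x) = -sqrt(C1 - 2*k*x)
 u(x) = sqrt(C1 - 2*k*x)


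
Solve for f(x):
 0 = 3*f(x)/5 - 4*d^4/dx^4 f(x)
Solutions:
 f(x) = C1*exp(-sqrt(2)*3^(1/4)*5^(3/4)*x/10) + C2*exp(sqrt(2)*3^(1/4)*5^(3/4)*x/10) + C3*sin(sqrt(2)*3^(1/4)*5^(3/4)*x/10) + C4*cos(sqrt(2)*3^(1/4)*5^(3/4)*x/10)


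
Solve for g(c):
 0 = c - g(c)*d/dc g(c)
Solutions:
 g(c) = -sqrt(C1 + c^2)
 g(c) = sqrt(C1 + c^2)


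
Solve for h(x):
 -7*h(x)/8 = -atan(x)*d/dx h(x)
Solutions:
 h(x) = C1*exp(7*Integral(1/atan(x), x)/8)


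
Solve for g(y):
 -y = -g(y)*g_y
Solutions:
 g(y) = -sqrt(C1 + y^2)
 g(y) = sqrt(C1 + y^2)


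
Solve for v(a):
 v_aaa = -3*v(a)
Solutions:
 v(a) = C3*exp(-3^(1/3)*a) + (C1*sin(3^(5/6)*a/2) + C2*cos(3^(5/6)*a/2))*exp(3^(1/3)*a/2)


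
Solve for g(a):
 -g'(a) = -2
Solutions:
 g(a) = C1 + 2*a


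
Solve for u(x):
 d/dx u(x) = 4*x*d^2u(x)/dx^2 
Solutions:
 u(x) = C1 + C2*x^(5/4)


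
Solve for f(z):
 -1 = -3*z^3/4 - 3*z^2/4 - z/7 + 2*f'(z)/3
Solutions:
 f(z) = C1 + 9*z^4/32 + 3*z^3/8 + 3*z^2/28 - 3*z/2


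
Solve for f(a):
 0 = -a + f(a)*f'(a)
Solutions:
 f(a) = -sqrt(C1 + a^2)
 f(a) = sqrt(C1 + a^2)


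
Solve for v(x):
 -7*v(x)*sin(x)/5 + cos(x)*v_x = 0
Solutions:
 v(x) = C1/cos(x)^(7/5)


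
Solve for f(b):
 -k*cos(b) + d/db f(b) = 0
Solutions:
 f(b) = C1 + k*sin(b)


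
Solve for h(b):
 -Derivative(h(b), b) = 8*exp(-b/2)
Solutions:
 h(b) = C1 + 16*exp(-b/2)


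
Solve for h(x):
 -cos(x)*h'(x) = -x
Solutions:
 h(x) = C1 + Integral(x/cos(x), x)


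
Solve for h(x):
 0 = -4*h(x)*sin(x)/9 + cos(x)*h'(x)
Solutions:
 h(x) = C1/cos(x)^(4/9)


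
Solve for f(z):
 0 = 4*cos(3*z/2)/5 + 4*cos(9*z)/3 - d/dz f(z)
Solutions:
 f(z) = C1 + 8*sin(3*z/2)/15 + 4*sin(9*z)/27


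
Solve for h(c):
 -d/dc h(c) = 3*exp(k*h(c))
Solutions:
 h(c) = Piecewise((log(1/(C1*k + 3*c*k))/k, Ne(k, 0)), (nan, True))
 h(c) = Piecewise((C1 - 3*c, Eq(k, 0)), (nan, True))


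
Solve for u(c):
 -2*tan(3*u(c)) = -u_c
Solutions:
 u(c) = -asin(C1*exp(6*c))/3 + pi/3
 u(c) = asin(C1*exp(6*c))/3


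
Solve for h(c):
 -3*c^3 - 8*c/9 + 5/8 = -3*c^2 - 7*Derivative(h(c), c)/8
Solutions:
 h(c) = C1 + 6*c^4/7 - 8*c^3/7 + 32*c^2/63 - 5*c/7


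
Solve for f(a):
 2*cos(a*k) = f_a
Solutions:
 f(a) = C1 + 2*sin(a*k)/k


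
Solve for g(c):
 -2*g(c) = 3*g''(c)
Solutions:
 g(c) = C1*sin(sqrt(6)*c/3) + C2*cos(sqrt(6)*c/3)


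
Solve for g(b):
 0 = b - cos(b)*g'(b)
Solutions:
 g(b) = C1 + Integral(b/cos(b), b)


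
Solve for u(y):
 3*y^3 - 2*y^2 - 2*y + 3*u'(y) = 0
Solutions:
 u(y) = C1 - y^4/4 + 2*y^3/9 + y^2/3


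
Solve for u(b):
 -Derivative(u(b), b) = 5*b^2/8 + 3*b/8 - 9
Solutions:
 u(b) = C1 - 5*b^3/24 - 3*b^2/16 + 9*b


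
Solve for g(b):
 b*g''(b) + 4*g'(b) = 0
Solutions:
 g(b) = C1 + C2/b^3


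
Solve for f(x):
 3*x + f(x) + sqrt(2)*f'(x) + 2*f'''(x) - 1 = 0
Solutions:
 f(x) = C1*exp(x*(-2*2^(1/6)*3^(2/3)/(9 + 2*sqrt(3)*sqrt(sqrt(2) + 27/4))^(1/3) + 6^(1/3)*(9 + 2*sqrt(3)*sqrt(sqrt(2) + 27/4))^(1/3))/12)*sin(sqrt(3)*x*(6*2^(1/6)/(27 + 2*sqrt(27*sqrt(2) + 729/4))^(1/3) + 2^(1/3)*(27 + 2*sqrt(27*sqrt(2) + 729/4))^(1/3))/12) + C2*exp(x*(-2*2^(1/6)*3^(2/3)/(9 + 2*sqrt(3)*sqrt(sqrt(2) + 27/4))^(1/3) + 6^(1/3)*(9 + 2*sqrt(3)*sqrt(sqrt(2) + 27/4))^(1/3))/12)*cos(sqrt(3)*x*(6*2^(1/6)/(27 + 2*sqrt(27*sqrt(2) + 729/4))^(1/3) + 2^(1/3)*(27 + 2*sqrt(27*sqrt(2) + 729/4))^(1/3))/12) + C3*exp(-x*(-2*2^(1/6)*3^(2/3)/(9 + 2*sqrt(3)*sqrt(sqrt(2) + 27/4))^(1/3) + 6^(1/3)*(9 + 2*sqrt(3)*sqrt(sqrt(2) + 27/4))^(1/3))/6) - 3*x + 1 + 3*sqrt(2)
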